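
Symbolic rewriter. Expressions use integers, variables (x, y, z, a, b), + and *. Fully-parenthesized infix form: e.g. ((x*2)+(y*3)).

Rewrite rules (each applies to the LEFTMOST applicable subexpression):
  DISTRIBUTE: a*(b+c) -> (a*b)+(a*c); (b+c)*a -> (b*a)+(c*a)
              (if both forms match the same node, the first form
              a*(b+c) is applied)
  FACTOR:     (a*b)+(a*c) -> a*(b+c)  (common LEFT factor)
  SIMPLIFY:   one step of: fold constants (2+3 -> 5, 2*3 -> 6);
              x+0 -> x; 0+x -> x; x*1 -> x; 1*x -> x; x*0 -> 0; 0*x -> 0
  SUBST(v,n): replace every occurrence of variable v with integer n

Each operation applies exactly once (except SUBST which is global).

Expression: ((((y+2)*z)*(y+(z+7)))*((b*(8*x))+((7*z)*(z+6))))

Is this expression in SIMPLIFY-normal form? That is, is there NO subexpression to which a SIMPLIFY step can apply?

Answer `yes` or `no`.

Answer: yes

Derivation:
Expression: ((((y+2)*z)*(y+(z+7)))*((b*(8*x))+((7*z)*(z+6))))
Scanning for simplifiable subexpressions (pre-order)...
  at root: ((((y+2)*z)*(y+(z+7)))*((b*(8*x))+((7*z)*(z+6)))) (not simplifiable)
  at L: (((y+2)*z)*(y+(z+7))) (not simplifiable)
  at LL: ((y+2)*z) (not simplifiable)
  at LLL: (y+2) (not simplifiable)
  at LR: (y+(z+7)) (not simplifiable)
  at LRR: (z+7) (not simplifiable)
  at R: ((b*(8*x))+((7*z)*(z+6))) (not simplifiable)
  at RL: (b*(8*x)) (not simplifiable)
  at RLR: (8*x) (not simplifiable)
  at RR: ((7*z)*(z+6)) (not simplifiable)
  at RRL: (7*z) (not simplifiable)
  at RRR: (z+6) (not simplifiable)
Result: no simplifiable subexpression found -> normal form.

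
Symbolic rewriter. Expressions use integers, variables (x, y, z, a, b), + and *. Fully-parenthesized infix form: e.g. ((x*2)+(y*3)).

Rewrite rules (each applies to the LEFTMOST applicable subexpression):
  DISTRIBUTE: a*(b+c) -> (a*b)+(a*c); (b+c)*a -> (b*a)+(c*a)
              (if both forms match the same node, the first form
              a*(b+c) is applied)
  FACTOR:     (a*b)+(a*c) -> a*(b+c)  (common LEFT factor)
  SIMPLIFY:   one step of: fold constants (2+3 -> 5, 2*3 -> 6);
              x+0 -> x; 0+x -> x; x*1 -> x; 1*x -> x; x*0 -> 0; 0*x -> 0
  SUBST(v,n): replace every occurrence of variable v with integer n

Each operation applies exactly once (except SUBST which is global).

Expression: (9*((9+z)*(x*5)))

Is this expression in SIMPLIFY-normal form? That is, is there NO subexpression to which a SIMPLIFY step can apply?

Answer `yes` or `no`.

Expression: (9*((9+z)*(x*5)))
Scanning for simplifiable subexpressions (pre-order)...
  at root: (9*((9+z)*(x*5))) (not simplifiable)
  at R: ((9+z)*(x*5)) (not simplifiable)
  at RL: (9+z) (not simplifiable)
  at RR: (x*5) (not simplifiable)
Result: no simplifiable subexpression found -> normal form.

Answer: yes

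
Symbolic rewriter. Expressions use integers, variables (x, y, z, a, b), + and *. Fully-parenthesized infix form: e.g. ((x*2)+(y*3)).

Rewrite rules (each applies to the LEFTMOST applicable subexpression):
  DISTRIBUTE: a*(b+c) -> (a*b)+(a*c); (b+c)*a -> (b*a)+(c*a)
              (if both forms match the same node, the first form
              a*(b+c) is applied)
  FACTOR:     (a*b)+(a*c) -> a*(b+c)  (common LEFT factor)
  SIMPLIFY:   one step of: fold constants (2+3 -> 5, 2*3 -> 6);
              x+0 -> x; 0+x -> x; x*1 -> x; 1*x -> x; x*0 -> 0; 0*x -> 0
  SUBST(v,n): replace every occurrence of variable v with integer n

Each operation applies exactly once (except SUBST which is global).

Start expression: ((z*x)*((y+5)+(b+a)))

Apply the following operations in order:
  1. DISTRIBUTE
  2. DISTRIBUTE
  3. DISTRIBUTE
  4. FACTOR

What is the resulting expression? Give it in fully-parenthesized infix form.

Answer: (((z*x)*(y+5))+(((z*x)*b)+((z*x)*a)))

Derivation:
Start: ((z*x)*((y+5)+(b+a)))
Apply DISTRIBUTE at root (target: ((z*x)*((y+5)+(b+a)))): ((z*x)*((y+5)+(b+a))) -> (((z*x)*(y+5))+((z*x)*(b+a)))
Apply DISTRIBUTE at L (target: ((z*x)*(y+5))): (((z*x)*(y+5))+((z*x)*(b+a))) -> ((((z*x)*y)+((z*x)*5))+((z*x)*(b+a)))
Apply DISTRIBUTE at R (target: ((z*x)*(b+a))): ((((z*x)*y)+((z*x)*5))+((z*x)*(b+a))) -> ((((z*x)*y)+((z*x)*5))+(((z*x)*b)+((z*x)*a)))
Apply FACTOR at L (target: (((z*x)*y)+((z*x)*5))): ((((z*x)*y)+((z*x)*5))+(((z*x)*b)+((z*x)*a))) -> (((z*x)*(y+5))+(((z*x)*b)+((z*x)*a)))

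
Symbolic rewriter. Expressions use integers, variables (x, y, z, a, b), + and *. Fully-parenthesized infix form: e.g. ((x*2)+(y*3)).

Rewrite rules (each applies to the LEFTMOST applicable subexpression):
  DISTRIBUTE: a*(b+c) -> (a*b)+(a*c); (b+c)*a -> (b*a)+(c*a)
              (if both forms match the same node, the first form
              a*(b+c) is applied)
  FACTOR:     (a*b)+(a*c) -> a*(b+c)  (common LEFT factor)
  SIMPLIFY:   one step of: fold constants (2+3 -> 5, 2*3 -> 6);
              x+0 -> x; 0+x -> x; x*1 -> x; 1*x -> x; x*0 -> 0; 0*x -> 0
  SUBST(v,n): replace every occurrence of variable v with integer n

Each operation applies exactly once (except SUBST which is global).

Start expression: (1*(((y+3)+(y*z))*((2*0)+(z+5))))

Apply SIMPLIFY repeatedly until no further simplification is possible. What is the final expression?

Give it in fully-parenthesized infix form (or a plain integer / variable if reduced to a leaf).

Start: (1*(((y+3)+(y*z))*((2*0)+(z+5))))
Step 1: at root: (1*(((y+3)+(y*z))*((2*0)+(z+5)))) -> (((y+3)+(y*z))*((2*0)+(z+5))); overall: (1*(((y+3)+(y*z))*((2*0)+(z+5)))) -> (((y+3)+(y*z))*((2*0)+(z+5)))
Step 2: at RL: (2*0) -> 0; overall: (((y+3)+(y*z))*((2*0)+(z+5))) -> (((y+3)+(y*z))*(0+(z+5)))
Step 3: at R: (0+(z+5)) -> (z+5); overall: (((y+3)+(y*z))*(0+(z+5))) -> (((y+3)+(y*z))*(z+5))
Fixed point: (((y+3)+(y*z))*(z+5))

Answer: (((y+3)+(y*z))*(z+5))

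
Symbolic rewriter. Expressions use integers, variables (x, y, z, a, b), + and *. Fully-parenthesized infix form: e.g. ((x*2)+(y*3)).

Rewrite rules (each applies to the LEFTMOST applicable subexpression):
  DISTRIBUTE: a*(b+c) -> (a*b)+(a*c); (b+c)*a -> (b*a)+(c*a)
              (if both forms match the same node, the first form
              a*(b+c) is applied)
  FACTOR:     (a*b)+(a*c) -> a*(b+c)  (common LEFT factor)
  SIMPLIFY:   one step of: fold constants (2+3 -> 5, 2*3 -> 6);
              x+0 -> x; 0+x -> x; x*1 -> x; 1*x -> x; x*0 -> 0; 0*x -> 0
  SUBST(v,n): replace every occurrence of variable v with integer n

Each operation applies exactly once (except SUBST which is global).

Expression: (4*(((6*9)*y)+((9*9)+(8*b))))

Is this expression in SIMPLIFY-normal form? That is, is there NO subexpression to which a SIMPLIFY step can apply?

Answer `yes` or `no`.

Answer: no

Derivation:
Expression: (4*(((6*9)*y)+((9*9)+(8*b))))
Scanning for simplifiable subexpressions (pre-order)...
  at root: (4*(((6*9)*y)+((9*9)+(8*b)))) (not simplifiable)
  at R: (((6*9)*y)+((9*9)+(8*b))) (not simplifiable)
  at RL: ((6*9)*y) (not simplifiable)
  at RLL: (6*9) (SIMPLIFIABLE)
  at RR: ((9*9)+(8*b)) (not simplifiable)
  at RRL: (9*9) (SIMPLIFIABLE)
  at RRR: (8*b) (not simplifiable)
Found simplifiable subexpr at path RLL: (6*9)
One SIMPLIFY step would give: (4*((54*y)+((9*9)+(8*b))))
-> NOT in normal form.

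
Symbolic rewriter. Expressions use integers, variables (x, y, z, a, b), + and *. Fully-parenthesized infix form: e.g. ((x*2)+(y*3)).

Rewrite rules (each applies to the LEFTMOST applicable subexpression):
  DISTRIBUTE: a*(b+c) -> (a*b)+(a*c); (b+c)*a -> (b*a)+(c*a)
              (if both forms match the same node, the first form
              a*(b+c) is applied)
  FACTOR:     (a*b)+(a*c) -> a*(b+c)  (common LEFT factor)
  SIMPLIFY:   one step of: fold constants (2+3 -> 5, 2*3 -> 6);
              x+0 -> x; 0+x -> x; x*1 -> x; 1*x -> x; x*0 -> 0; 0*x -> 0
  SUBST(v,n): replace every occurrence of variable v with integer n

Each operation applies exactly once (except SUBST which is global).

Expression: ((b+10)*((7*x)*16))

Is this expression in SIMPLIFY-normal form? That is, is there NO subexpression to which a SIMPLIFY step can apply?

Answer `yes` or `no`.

Answer: yes

Derivation:
Expression: ((b+10)*((7*x)*16))
Scanning for simplifiable subexpressions (pre-order)...
  at root: ((b+10)*((7*x)*16)) (not simplifiable)
  at L: (b+10) (not simplifiable)
  at R: ((7*x)*16) (not simplifiable)
  at RL: (7*x) (not simplifiable)
Result: no simplifiable subexpression found -> normal form.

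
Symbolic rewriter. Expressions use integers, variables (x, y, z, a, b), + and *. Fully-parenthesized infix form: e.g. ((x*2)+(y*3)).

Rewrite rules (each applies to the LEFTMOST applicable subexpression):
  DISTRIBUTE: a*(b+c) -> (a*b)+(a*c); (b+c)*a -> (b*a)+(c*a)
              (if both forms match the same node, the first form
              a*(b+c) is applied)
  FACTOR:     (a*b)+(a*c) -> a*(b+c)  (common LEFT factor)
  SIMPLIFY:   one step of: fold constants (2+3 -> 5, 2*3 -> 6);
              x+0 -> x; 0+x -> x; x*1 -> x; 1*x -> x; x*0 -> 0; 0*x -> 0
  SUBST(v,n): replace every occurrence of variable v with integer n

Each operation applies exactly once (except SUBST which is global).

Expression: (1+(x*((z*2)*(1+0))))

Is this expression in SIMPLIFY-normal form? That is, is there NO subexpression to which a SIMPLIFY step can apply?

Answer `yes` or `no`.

Answer: no

Derivation:
Expression: (1+(x*((z*2)*(1+0))))
Scanning for simplifiable subexpressions (pre-order)...
  at root: (1+(x*((z*2)*(1+0)))) (not simplifiable)
  at R: (x*((z*2)*(1+0))) (not simplifiable)
  at RR: ((z*2)*(1+0)) (not simplifiable)
  at RRL: (z*2) (not simplifiable)
  at RRR: (1+0) (SIMPLIFIABLE)
Found simplifiable subexpr at path RRR: (1+0)
One SIMPLIFY step would give: (1+(x*((z*2)*1)))
-> NOT in normal form.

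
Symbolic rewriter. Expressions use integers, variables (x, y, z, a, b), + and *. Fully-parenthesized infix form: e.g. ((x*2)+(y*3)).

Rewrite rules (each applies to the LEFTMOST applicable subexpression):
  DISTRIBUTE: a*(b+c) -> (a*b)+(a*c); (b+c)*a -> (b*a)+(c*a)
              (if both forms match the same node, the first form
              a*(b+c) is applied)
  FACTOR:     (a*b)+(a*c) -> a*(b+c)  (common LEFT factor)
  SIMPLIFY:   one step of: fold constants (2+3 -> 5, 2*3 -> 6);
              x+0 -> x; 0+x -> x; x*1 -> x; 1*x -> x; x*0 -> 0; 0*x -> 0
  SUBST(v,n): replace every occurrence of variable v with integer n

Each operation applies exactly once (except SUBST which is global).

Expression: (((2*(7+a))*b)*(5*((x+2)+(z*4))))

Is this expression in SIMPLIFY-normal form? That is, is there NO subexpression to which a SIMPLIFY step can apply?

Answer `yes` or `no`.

Answer: yes

Derivation:
Expression: (((2*(7+a))*b)*(5*((x+2)+(z*4))))
Scanning for simplifiable subexpressions (pre-order)...
  at root: (((2*(7+a))*b)*(5*((x+2)+(z*4)))) (not simplifiable)
  at L: ((2*(7+a))*b) (not simplifiable)
  at LL: (2*(7+a)) (not simplifiable)
  at LLR: (7+a) (not simplifiable)
  at R: (5*((x+2)+(z*4))) (not simplifiable)
  at RR: ((x+2)+(z*4)) (not simplifiable)
  at RRL: (x+2) (not simplifiable)
  at RRR: (z*4) (not simplifiable)
Result: no simplifiable subexpression found -> normal form.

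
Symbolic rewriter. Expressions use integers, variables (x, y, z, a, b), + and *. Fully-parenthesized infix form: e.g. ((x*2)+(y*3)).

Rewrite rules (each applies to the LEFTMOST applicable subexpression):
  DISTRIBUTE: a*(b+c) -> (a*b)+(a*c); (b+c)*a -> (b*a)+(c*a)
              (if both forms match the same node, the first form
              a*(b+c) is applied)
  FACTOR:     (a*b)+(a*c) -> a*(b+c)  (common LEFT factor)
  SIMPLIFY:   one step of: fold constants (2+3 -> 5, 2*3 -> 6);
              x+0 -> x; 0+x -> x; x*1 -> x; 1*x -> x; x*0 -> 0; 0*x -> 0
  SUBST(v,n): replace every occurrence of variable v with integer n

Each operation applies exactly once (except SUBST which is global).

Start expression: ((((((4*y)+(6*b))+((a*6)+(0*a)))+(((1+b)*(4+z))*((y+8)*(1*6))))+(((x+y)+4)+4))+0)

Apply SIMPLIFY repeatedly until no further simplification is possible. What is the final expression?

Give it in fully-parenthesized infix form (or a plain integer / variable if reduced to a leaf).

Answer: (((((4*y)+(6*b))+(a*6))+(((1+b)*(4+z))*((y+8)*6)))+(((x+y)+4)+4))

Derivation:
Start: ((((((4*y)+(6*b))+((a*6)+(0*a)))+(((1+b)*(4+z))*((y+8)*(1*6))))+(((x+y)+4)+4))+0)
Step 1: at root: ((((((4*y)+(6*b))+((a*6)+(0*a)))+(((1+b)*(4+z))*((y+8)*(1*6))))+(((x+y)+4)+4))+0) -> (((((4*y)+(6*b))+((a*6)+(0*a)))+(((1+b)*(4+z))*((y+8)*(1*6))))+(((x+y)+4)+4)); overall: ((((((4*y)+(6*b))+((a*6)+(0*a)))+(((1+b)*(4+z))*((y+8)*(1*6))))+(((x+y)+4)+4))+0) -> (((((4*y)+(6*b))+((a*6)+(0*a)))+(((1+b)*(4+z))*((y+8)*(1*6))))+(((x+y)+4)+4))
Step 2: at LLRR: (0*a) -> 0; overall: (((((4*y)+(6*b))+((a*6)+(0*a)))+(((1+b)*(4+z))*((y+8)*(1*6))))+(((x+y)+4)+4)) -> (((((4*y)+(6*b))+((a*6)+0))+(((1+b)*(4+z))*((y+8)*(1*6))))+(((x+y)+4)+4))
Step 3: at LLR: ((a*6)+0) -> (a*6); overall: (((((4*y)+(6*b))+((a*6)+0))+(((1+b)*(4+z))*((y+8)*(1*6))))+(((x+y)+4)+4)) -> (((((4*y)+(6*b))+(a*6))+(((1+b)*(4+z))*((y+8)*(1*6))))+(((x+y)+4)+4))
Step 4: at LRRR: (1*6) -> 6; overall: (((((4*y)+(6*b))+(a*6))+(((1+b)*(4+z))*((y+8)*(1*6))))+(((x+y)+4)+4)) -> (((((4*y)+(6*b))+(a*6))+(((1+b)*(4+z))*((y+8)*6)))+(((x+y)+4)+4))
Fixed point: (((((4*y)+(6*b))+(a*6))+(((1+b)*(4+z))*((y+8)*6)))+(((x+y)+4)+4))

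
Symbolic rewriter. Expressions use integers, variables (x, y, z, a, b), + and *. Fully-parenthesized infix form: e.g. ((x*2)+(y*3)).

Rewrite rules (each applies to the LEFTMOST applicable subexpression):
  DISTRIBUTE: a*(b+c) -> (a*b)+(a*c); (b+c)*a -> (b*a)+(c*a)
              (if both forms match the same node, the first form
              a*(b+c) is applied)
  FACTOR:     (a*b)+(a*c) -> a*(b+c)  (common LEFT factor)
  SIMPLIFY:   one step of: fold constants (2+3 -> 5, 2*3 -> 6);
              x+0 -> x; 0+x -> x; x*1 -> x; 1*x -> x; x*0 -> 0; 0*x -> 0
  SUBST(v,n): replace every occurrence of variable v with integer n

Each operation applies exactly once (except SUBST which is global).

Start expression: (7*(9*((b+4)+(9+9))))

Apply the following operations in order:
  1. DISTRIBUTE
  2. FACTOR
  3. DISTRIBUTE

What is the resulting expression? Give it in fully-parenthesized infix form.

Start: (7*(9*((b+4)+(9+9))))
Apply DISTRIBUTE at R (target: (9*((b+4)+(9+9)))): (7*(9*((b+4)+(9+9)))) -> (7*((9*(b+4))+(9*(9+9))))
Apply FACTOR at R (target: ((9*(b+4))+(9*(9+9)))): (7*((9*(b+4))+(9*(9+9)))) -> (7*(9*((b+4)+(9+9))))
Apply DISTRIBUTE at R (target: (9*((b+4)+(9+9)))): (7*(9*((b+4)+(9+9)))) -> (7*((9*(b+4))+(9*(9+9))))

Answer: (7*((9*(b+4))+(9*(9+9))))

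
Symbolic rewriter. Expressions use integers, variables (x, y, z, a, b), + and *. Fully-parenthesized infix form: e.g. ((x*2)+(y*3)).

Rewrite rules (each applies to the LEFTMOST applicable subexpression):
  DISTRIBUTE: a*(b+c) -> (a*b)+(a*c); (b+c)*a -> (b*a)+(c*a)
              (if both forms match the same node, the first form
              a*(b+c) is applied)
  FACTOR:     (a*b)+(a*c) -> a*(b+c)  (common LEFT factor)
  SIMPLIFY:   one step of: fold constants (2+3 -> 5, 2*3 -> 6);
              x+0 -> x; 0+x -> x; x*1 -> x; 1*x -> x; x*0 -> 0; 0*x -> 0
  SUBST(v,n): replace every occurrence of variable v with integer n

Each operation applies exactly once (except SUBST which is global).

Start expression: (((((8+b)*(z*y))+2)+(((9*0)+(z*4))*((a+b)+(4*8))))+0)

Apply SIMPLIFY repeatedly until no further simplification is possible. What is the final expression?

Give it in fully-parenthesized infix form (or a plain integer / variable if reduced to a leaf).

Start: (((((8+b)*(z*y))+2)+(((9*0)+(z*4))*((a+b)+(4*8))))+0)
Step 1: at root: (((((8+b)*(z*y))+2)+(((9*0)+(z*4))*((a+b)+(4*8))))+0) -> ((((8+b)*(z*y))+2)+(((9*0)+(z*4))*((a+b)+(4*8)))); overall: (((((8+b)*(z*y))+2)+(((9*0)+(z*4))*((a+b)+(4*8))))+0) -> ((((8+b)*(z*y))+2)+(((9*0)+(z*4))*((a+b)+(4*8))))
Step 2: at RLL: (9*0) -> 0; overall: ((((8+b)*(z*y))+2)+(((9*0)+(z*4))*((a+b)+(4*8)))) -> ((((8+b)*(z*y))+2)+((0+(z*4))*((a+b)+(4*8))))
Step 3: at RL: (0+(z*4)) -> (z*4); overall: ((((8+b)*(z*y))+2)+((0+(z*4))*((a+b)+(4*8)))) -> ((((8+b)*(z*y))+2)+((z*4)*((a+b)+(4*8))))
Step 4: at RRR: (4*8) -> 32; overall: ((((8+b)*(z*y))+2)+((z*4)*((a+b)+(4*8)))) -> ((((8+b)*(z*y))+2)+((z*4)*((a+b)+32)))
Fixed point: ((((8+b)*(z*y))+2)+((z*4)*((a+b)+32)))

Answer: ((((8+b)*(z*y))+2)+((z*4)*((a+b)+32)))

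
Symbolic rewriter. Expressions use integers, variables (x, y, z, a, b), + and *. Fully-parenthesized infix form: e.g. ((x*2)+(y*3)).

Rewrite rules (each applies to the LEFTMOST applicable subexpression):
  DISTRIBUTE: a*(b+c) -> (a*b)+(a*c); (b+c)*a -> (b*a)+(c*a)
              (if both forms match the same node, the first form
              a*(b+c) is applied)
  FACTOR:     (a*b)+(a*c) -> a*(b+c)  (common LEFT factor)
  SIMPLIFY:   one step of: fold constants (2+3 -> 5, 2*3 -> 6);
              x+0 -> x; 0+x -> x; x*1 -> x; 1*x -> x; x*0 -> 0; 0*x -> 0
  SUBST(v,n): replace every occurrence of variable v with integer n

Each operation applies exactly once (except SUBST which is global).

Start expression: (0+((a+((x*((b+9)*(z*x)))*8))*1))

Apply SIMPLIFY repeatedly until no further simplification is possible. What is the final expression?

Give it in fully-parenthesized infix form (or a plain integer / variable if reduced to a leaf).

Start: (0+((a+((x*((b+9)*(z*x)))*8))*1))
Step 1: at root: (0+((a+((x*((b+9)*(z*x)))*8))*1)) -> ((a+((x*((b+9)*(z*x)))*8))*1); overall: (0+((a+((x*((b+9)*(z*x)))*8))*1)) -> ((a+((x*((b+9)*(z*x)))*8))*1)
Step 2: at root: ((a+((x*((b+9)*(z*x)))*8))*1) -> (a+((x*((b+9)*(z*x)))*8)); overall: ((a+((x*((b+9)*(z*x)))*8))*1) -> (a+((x*((b+9)*(z*x)))*8))
Fixed point: (a+((x*((b+9)*(z*x)))*8))

Answer: (a+((x*((b+9)*(z*x)))*8))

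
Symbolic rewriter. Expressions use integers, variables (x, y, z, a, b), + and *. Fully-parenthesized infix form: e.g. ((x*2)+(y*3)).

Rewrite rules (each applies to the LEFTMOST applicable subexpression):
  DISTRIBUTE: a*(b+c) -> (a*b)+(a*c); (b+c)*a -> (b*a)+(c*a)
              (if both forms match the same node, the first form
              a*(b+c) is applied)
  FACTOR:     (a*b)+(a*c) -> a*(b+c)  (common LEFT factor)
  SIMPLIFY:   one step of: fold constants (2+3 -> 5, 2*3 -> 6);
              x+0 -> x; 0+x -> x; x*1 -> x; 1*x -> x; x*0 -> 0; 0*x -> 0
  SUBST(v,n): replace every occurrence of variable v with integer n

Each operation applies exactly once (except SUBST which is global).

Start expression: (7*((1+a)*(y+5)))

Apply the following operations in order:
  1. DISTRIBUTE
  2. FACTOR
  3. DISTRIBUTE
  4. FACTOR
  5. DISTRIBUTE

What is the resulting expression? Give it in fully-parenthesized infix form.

Answer: (7*(((1+a)*y)+((1+a)*5)))

Derivation:
Start: (7*((1+a)*(y+5)))
Apply DISTRIBUTE at R (target: ((1+a)*(y+5))): (7*((1+a)*(y+5))) -> (7*(((1+a)*y)+((1+a)*5)))
Apply FACTOR at R (target: (((1+a)*y)+((1+a)*5))): (7*(((1+a)*y)+((1+a)*5))) -> (7*((1+a)*(y+5)))
Apply DISTRIBUTE at R (target: ((1+a)*(y+5))): (7*((1+a)*(y+5))) -> (7*(((1+a)*y)+((1+a)*5)))
Apply FACTOR at R (target: (((1+a)*y)+((1+a)*5))): (7*(((1+a)*y)+((1+a)*5))) -> (7*((1+a)*(y+5)))
Apply DISTRIBUTE at R (target: ((1+a)*(y+5))): (7*((1+a)*(y+5))) -> (7*(((1+a)*y)+((1+a)*5)))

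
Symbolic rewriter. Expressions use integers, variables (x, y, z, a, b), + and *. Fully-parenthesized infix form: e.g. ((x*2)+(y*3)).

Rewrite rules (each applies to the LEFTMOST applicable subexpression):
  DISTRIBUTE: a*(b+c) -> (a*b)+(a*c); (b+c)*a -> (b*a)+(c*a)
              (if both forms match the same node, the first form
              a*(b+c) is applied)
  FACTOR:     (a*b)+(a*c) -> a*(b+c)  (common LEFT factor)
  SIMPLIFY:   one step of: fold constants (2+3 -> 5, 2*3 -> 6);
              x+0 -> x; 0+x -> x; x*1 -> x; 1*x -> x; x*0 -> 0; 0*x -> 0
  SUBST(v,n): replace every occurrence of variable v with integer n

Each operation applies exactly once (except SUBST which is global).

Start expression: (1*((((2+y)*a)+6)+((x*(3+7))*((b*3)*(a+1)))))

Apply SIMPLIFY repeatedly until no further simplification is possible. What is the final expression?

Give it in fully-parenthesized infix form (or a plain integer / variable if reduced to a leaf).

Answer: ((((2+y)*a)+6)+((x*10)*((b*3)*(a+1))))

Derivation:
Start: (1*((((2+y)*a)+6)+((x*(3+7))*((b*3)*(a+1)))))
Step 1: at root: (1*((((2+y)*a)+6)+((x*(3+7))*((b*3)*(a+1))))) -> ((((2+y)*a)+6)+((x*(3+7))*((b*3)*(a+1)))); overall: (1*((((2+y)*a)+6)+((x*(3+7))*((b*3)*(a+1))))) -> ((((2+y)*a)+6)+((x*(3+7))*((b*3)*(a+1))))
Step 2: at RLR: (3+7) -> 10; overall: ((((2+y)*a)+6)+((x*(3+7))*((b*3)*(a+1)))) -> ((((2+y)*a)+6)+((x*10)*((b*3)*(a+1))))
Fixed point: ((((2+y)*a)+6)+((x*10)*((b*3)*(a+1))))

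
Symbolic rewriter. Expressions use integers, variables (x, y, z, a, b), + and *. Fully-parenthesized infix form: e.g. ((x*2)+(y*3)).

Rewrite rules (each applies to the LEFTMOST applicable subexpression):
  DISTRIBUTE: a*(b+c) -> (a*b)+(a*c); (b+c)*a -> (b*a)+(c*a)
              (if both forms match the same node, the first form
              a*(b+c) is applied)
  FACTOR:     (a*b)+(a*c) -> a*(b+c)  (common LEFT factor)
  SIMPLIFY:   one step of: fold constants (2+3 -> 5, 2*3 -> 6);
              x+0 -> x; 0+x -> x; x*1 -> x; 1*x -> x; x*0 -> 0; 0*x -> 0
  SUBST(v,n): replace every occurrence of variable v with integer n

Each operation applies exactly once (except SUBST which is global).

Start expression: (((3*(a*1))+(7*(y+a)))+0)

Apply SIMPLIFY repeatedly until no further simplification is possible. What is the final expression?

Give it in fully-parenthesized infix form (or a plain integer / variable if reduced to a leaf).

Answer: ((3*a)+(7*(y+a)))

Derivation:
Start: (((3*(a*1))+(7*(y+a)))+0)
Step 1: at root: (((3*(a*1))+(7*(y+a)))+0) -> ((3*(a*1))+(7*(y+a))); overall: (((3*(a*1))+(7*(y+a)))+0) -> ((3*(a*1))+(7*(y+a)))
Step 2: at LR: (a*1) -> a; overall: ((3*(a*1))+(7*(y+a))) -> ((3*a)+(7*(y+a)))
Fixed point: ((3*a)+(7*(y+a)))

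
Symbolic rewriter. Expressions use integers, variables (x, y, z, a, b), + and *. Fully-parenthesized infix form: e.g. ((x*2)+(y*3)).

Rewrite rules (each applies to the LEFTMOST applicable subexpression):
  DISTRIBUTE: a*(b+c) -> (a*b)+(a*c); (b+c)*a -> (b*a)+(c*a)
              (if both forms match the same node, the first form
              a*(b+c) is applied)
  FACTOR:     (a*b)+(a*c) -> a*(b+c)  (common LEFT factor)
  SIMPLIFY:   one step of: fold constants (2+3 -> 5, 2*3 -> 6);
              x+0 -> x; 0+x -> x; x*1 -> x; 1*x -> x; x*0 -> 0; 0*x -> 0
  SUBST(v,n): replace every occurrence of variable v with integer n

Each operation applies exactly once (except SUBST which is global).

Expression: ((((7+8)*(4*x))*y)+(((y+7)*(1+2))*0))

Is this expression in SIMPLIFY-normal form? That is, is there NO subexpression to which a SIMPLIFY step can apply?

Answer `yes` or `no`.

Answer: no

Derivation:
Expression: ((((7+8)*(4*x))*y)+(((y+7)*(1+2))*0))
Scanning for simplifiable subexpressions (pre-order)...
  at root: ((((7+8)*(4*x))*y)+(((y+7)*(1+2))*0)) (not simplifiable)
  at L: (((7+8)*(4*x))*y) (not simplifiable)
  at LL: ((7+8)*(4*x)) (not simplifiable)
  at LLL: (7+8) (SIMPLIFIABLE)
  at LLR: (4*x) (not simplifiable)
  at R: (((y+7)*(1+2))*0) (SIMPLIFIABLE)
  at RL: ((y+7)*(1+2)) (not simplifiable)
  at RLL: (y+7) (not simplifiable)
  at RLR: (1+2) (SIMPLIFIABLE)
Found simplifiable subexpr at path LLL: (7+8)
One SIMPLIFY step would give: (((15*(4*x))*y)+(((y+7)*(1+2))*0))
-> NOT in normal form.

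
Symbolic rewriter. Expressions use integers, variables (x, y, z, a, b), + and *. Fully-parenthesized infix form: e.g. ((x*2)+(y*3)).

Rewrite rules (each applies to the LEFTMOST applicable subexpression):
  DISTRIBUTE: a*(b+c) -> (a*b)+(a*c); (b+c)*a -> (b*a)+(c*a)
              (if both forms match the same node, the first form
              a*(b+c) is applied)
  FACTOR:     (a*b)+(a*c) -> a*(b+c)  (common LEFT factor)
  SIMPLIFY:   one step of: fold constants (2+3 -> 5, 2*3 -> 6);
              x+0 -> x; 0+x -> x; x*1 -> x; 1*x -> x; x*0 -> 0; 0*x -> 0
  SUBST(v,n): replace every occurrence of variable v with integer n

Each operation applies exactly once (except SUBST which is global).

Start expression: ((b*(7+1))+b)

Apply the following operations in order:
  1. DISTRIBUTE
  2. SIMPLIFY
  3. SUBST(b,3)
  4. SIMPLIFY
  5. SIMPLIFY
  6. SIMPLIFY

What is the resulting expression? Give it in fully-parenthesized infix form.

Start: ((b*(7+1))+b)
Apply DISTRIBUTE at L (target: (b*(7+1))): ((b*(7+1))+b) -> (((b*7)+(b*1))+b)
Apply SIMPLIFY at LR (target: (b*1)): (((b*7)+(b*1))+b) -> (((b*7)+b)+b)
Apply SUBST(b,3): (((b*7)+b)+b) -> (((3*7)+3)+3)
Apply SIMPLIFY at LL (target: (3*7)): (((3*7)+3)+3) -> ((21+3)+3)
Apply SIMPLIFY at L (target: (21+3)): ((21+3)+3) -> (24+3)
Apply SIMPLIFY at root (target: (24+3)): (24+3) -> 27

Answer: 27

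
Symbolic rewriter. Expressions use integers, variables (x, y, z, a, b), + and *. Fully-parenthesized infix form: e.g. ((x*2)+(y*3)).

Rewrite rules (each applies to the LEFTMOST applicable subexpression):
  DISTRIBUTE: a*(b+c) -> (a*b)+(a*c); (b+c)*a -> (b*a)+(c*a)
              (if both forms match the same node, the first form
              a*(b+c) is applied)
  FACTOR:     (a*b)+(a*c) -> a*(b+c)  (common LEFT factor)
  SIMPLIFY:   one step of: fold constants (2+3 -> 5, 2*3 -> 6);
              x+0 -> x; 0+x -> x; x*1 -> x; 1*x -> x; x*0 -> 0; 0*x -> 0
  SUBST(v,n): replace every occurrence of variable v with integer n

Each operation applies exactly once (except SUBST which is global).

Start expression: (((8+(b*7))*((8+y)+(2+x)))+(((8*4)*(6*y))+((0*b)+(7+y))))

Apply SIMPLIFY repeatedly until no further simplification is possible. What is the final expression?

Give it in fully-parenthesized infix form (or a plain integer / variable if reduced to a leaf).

Answer: (((8+(b*7))*((8+y)+(2+x)))+((32*(6*y))+(7+y)))

Derivation:
Start: (((8+(b*7))*((8+y)+(2+x)))+(((8*4)*(6*y))+((0*b)+(7+y))))
Step 1: at RLL: (8*4) -> 32; overall: (((8+(b*7))*((8+y)+(2+x)))+(((8*4)*(6*y))+((0*b)+(7+y)))) -> (((8+(b*7))*((8+y)+(2+x)))+((32*(6*y))+((0*b)+(7+y))))
Step 2: at RRL: (0*b) -> 0; overall: (((8+(b*7))*((8+y)+(2+x)))+((32*(6*y))+((0*b)+(7+y)))) -> (((8+(b*7))*((8+y)+(2+x)))+((32*(6*y))+(0+(7+y))))
Step 3: at RR: (0+(7+y)) -> (7+y); overall: (((8+(b*7))*((8+y)+(2+x)))+((32*(6*y))+(0+(7+y)))) -> (((8+(b*7))*((8+y)+(2+x)))+((32*(6*y))+(7+y)))
Fixed point: (((8+(b*7))*((8+y)+(2+x)))+((32*(6*y))+(7+y)))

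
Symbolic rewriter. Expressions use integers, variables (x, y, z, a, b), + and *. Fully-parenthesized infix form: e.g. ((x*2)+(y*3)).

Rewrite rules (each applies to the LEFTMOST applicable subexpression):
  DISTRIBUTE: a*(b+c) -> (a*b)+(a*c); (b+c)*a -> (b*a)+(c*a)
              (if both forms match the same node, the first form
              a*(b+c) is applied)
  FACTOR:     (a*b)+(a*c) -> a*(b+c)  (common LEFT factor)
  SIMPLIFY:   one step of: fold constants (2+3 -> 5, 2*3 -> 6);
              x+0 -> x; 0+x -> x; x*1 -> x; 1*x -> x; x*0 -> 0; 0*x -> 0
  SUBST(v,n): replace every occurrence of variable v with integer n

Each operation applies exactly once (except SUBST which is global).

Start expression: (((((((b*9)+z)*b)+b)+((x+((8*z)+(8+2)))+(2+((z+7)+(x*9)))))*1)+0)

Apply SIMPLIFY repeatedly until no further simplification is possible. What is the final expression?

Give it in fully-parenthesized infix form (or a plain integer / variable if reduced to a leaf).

Start: (((((((b*9)+z)*b)+b)+((x+((8*z)+(8+2)))+(2+((z+7)+(x*9)))))*1)+0)
Step 1: at root: (((((((b*9)+z)*b)+b)+((x+((8*z)+(8+2)))+(2+((z+7)+(x*9)))))*1)+0) -> ((((((b*9)+z)*b)+b)+((x+((8*z)+(8+2)))+(2+((z+7)+(x*9)))))*1); overall: (((((((b*9)+z)*b)+b)+((x+((8*z)+(8+2)))+(2+((z+7)+(x*9)))))*1)+0) -> ((((((b*9)+z)*b)+b)+((x+((8*z)+(8+2)))+(2+((z+7)+(x*9)))))*1)
Step 2: at root: ((((((b*9)+z)*b)+b)+((x+((8*z)+(8+2)))+(2+((z+7)+(x*9)))))*1) -> (((((b*9)+z)*b)+b)+((x+((8*z)+(8+2)))+(2+((z+7)+(x*9))))); overall: ((((((b*9)+z)*b)+b)+((x+((8*z)+(8+2)))+(2+((z+7)+(x*9)))))*1) -> (((((b*9)+z)*b)+b)+((x+((8*z)+(8+2)))+(2+((z+7)+(x*9)))))
Step 3: at RLRR: (8+2) -> 10; overall: (((((b*9)+z)*b)+b)+((x+((8*z)+(8+2)))+(2+((z+7)+(x*9))))) -> (((((b*9)+z)*b)+b)+((x+((8*z)+10))+(2+((z+7)+(x*9)))))
Fixed point: (((((b*9)+z)*b)+b)+((x+((8*z)+10))+(2+((z+7)+(x*9)))))

Answer: (((((b*9)+z)*b)+b)+((x+((8*z)+10))+(2+((z+7)+(x*9)))))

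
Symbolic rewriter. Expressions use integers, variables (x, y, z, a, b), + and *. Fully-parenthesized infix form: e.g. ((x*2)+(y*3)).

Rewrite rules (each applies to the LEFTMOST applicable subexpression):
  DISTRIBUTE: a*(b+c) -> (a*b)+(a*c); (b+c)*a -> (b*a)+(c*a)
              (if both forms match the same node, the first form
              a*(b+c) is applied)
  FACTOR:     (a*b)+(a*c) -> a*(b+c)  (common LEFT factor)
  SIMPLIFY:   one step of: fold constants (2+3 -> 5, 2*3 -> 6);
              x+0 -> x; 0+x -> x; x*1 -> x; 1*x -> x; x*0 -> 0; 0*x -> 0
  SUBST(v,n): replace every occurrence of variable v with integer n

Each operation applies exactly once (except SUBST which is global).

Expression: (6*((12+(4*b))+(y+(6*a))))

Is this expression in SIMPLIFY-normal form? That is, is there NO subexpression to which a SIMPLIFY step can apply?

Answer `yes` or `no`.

Expression: (6*((12+(4*b))+(y+(6*a))))
Scanning for simplifiable subexpressions (pre-order)...
  at root: (6*((12+(4*b))+(y+(6*a)))) (not simplifiable)
  at R: ((12+(4*b))+(y+(6*a))) (not simplifiable)
  at RL: (12+(4*b)) (not simplifiable)
  at RLR: (4*b) (not simplifiable)
  at RR: (y+(6*a)) (not simplifiable)
  at RRR: (6*a) (not simplifiable)
Result: no simplifiable subexpression found -> normal form.

Answer: yes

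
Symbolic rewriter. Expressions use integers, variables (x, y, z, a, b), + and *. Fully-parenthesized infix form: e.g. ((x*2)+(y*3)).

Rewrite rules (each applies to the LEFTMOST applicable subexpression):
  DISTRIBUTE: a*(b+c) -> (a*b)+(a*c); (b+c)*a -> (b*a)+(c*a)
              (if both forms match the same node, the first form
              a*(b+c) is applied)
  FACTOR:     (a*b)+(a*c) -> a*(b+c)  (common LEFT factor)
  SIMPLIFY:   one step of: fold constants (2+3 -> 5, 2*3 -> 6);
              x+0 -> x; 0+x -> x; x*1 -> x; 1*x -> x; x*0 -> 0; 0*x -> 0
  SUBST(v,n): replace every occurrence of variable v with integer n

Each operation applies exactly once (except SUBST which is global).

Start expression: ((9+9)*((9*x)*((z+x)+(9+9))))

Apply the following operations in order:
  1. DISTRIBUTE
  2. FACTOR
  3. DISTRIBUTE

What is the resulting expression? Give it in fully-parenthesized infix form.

Answer: ((9*((9*x)*((z+x)+(9+9))))+(9*((9*x)*((z+x)+(9+9)))))

Derivation:
Start: ((9+9)*((9*x)*((z+x)+(9+9))))
Apply DISTRIBUTE at root (target: ((9+9)*((9*x)*((z+x)+(9+9))))): ((9+9)*((9*x)*((z+x)+(9+9)))) -> ((9*((9*x)*((z+x)+(9+9))))+(9*((9*x)*((z+x)+(9+9)))))
Apply FACTOR at root (target: ((9*((9*x)*((z+x)+(9+9))))+(9*((9*x)*((z+x)+(9+9)))))): ((9*((9*x)*((z+x)+(9+9))))+(9*((9*x)*((z+x)+(9+9))))) -> (9*(((9*x)*((z+x)+(9+9)))+((9*x)*((z+x)+(9+9)))))
Apply DISTRIBUTE at root (target: (9*(((9*x)*((z+x)+(9+9)))+((9*x)*((z+x)+(9+9)))))): (9*(((9*x)*((z+x)+(9+9)))+((9*x)*((z+x)+(9+9))))) -> ((9*((9*x)*((z+x)+(9+9))))+(9*((9*x)*((z+x)+(9+9)))))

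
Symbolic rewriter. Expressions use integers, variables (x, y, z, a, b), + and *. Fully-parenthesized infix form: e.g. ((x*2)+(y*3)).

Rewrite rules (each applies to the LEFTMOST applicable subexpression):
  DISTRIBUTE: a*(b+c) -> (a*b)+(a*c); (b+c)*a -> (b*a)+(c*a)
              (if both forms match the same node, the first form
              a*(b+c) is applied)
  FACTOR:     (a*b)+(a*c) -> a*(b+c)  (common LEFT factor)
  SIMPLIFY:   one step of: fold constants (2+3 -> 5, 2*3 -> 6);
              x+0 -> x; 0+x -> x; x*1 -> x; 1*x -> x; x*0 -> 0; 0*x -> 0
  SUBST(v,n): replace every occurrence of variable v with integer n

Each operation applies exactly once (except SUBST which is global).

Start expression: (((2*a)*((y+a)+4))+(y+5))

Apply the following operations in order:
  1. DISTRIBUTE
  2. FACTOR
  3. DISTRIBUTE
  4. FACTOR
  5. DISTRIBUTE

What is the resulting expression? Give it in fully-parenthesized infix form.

Answer: ((((2*a)*(y+a))+((2*a)*4))+(y+5))

Derivation:
Start: (((2*a)*((y+a)+4))+(y+5))
Apply DISTRIBUTE at L (target: ((2*a)*((y+a)+4))): (((2*a)*((y+a)+4))+(y+5)) -> ((((2*a)*(y+a))+((2*a)*4))+(y+5))
Apply FACTOR at L (target: (((2*a)*(y+a))+((2*a)*4))): ((((2*a)*(y+a))+((2*a)*4))+(y+5)) -> (((2*a)*((y+a)+4))+(y+5))
Apply DISTRIBUTE at L (target: ((2*a)*((y+a)+4))): (((2*a)*((y+a)+4))+(y+5)) -> ((((2*a)*(y+a))+((2*a)*4))+(y+5))
Apply FACTOR at L (target: (((2*a)*(y+a))+((2*a)*4))): ((((2*a)*(y+a))+((2*a)*4))+(y+5)) -> (((2*a)*((y+a)+4))+(y+5))
Apply DISTRIBUTE at L (target: ((2*a)*((y+a)+4))): (((2*a)*((y+a)+4))+(y+5)) -> ((((2*a)*(y+a))+((2*a)*4))+(y+5))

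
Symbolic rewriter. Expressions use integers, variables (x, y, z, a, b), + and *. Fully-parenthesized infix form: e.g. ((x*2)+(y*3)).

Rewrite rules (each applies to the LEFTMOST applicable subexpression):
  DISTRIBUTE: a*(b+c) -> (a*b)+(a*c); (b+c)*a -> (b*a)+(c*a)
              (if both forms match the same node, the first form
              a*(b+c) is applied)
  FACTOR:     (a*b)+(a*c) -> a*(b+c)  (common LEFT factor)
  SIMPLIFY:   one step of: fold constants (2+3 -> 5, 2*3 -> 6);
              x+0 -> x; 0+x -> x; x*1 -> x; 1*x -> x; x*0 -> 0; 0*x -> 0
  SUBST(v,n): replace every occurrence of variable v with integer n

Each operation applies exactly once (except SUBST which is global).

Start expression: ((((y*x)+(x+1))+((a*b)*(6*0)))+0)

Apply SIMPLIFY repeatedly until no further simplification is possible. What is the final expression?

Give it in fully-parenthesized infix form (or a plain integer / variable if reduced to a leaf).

Start: ((((y*x)+(x+1))+((a*b)*(6*0)))+0)
Step 1: at root: ((((y*x)+(x+1))+((a*b)*(6*0)))+0) -> (((y*x)+(x+1))+((a*b)*(6*0))); overall: ((((y*x)+(x+1))+((a*b)*(6*0)))+0) -> (((y*x)+(x+1))+((a*b)*(6*0)))
Step 2: at RR: (6*0) -> 0; overall: (((y*x)+(x+1))+((a*b)*(6*0))) -> (((y*x)+(x+1))+((a*b)*0))
Step 3: at R: ((a*b)*0) -> 0; overall: (((y*x)+(x+1))+((a*b)*0)) -> (((y*x)+(x+1))+0)
Step 4: at root: (((y*x)+(x+1))+0) -> ((y*x)+(x+1)); overall: (((y*x)+(x+1))+0) -> ((y*x)+(x+1))
Fixed point: ((y*x)+(x+1))

Answer: ((y*x)+(x+1))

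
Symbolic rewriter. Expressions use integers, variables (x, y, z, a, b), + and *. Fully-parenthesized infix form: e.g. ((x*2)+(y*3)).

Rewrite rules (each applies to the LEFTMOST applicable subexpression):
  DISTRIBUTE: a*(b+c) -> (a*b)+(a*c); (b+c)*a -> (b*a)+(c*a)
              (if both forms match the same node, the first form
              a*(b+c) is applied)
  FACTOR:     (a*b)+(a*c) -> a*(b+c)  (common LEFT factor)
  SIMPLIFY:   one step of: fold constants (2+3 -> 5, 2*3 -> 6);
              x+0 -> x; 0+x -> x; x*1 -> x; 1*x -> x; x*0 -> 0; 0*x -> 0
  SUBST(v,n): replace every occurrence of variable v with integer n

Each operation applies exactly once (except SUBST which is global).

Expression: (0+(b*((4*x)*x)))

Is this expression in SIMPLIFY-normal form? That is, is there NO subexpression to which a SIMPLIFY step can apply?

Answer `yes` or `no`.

Expression: (0+(b*((4*x)*x)))
Scanning for simplifiable subexpressions (pre-order)...
  at root: (0+(b*((4*x)*x))) (SIMPLIFIABLE)
  at R: (b*((4*x)*x)) (not simplifiable)
  at RR: ((4*x)*x) (not simplifiable)
  at RRL: (4*x) (not simplifiable)
Found simplifiable subexpr at path root: (0+(b*((4*x)*x)))
One SIMPLIFY step would give: (b*((4*x)*x))
-> NOT in normal form.

Answer: no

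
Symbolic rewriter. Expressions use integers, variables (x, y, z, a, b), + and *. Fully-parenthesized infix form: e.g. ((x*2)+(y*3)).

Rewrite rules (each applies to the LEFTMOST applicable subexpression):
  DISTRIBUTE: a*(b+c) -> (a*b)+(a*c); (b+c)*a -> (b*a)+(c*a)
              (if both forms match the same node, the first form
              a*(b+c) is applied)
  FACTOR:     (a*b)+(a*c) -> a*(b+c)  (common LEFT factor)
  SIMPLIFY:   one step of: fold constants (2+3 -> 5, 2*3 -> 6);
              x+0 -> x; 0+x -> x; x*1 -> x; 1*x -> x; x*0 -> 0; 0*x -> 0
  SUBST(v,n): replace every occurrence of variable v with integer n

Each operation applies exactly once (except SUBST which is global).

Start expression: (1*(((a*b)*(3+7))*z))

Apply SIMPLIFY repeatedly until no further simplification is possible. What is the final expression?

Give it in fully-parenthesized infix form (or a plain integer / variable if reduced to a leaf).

Start: (1*(((a*b)*(3+7))*z))
Step 1: at root: (1*(((a*b)*(3+7))*z)) -> (((a*b)*(3+7))*z); overall: (1*(((a*b)*(3+7))*z)) -> (((a*b)*(3+7))*z)
Step 2: at LR: (3+7) -> 10; overall: (((a*b)*(3+7))*z) -> (((a*b)*10)*z)
Fixed point: (((a*b)*10)*z)

Answer: (((a*b)*10)*z)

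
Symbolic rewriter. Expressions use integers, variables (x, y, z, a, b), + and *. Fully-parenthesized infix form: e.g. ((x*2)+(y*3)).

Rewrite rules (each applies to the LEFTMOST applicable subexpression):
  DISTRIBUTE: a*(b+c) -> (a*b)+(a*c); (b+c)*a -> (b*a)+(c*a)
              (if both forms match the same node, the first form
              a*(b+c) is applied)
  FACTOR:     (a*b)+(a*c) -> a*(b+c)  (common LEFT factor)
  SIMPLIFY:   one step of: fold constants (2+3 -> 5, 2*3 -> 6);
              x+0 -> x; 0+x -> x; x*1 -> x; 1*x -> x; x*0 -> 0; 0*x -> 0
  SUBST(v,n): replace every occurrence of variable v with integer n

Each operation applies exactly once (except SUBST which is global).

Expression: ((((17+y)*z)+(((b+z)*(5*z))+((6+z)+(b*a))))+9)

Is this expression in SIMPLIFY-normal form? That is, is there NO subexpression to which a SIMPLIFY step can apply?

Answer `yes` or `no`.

Answer: yes

Derivation:
Expression: ((((17+y)*z)+(((b+z)*(5*z))+((6+z)+(b*a))))+9)
Scanning for simplifiable subexpressions (pre-order)...
  at root: ((((17+y)*z)+(((b+z)*(5*z))+((6+z)+(b*a))))+9) (not simplifiable)
  at L: (((17+y)*z)+(((b+z)*(5*z))+((6+z)+(b*a)))) (not simplifiable)
  at LL: ((17+y)*z) (not simplifiable)
  at LLL: (17+y) (not simplifiable)
  at LR: (((b+z)*(5*z))+((6+z)+(b*a))) (not simplifiable)
  at LRL: ((b+z)*(5*z)) (not simplifiable)
  at LRLL: (b+z) (not simplifiable)
  at LRLR: (5*z) (not simplifiable)
  at LRR: ((6+z)+(b*a)) (not simplifiable)
  at LRRL: (6+z) (not simplifiable)
  at LRRR: (b*a) (not simplifiable)
Result: no simplifiable subexpression found -> normal form.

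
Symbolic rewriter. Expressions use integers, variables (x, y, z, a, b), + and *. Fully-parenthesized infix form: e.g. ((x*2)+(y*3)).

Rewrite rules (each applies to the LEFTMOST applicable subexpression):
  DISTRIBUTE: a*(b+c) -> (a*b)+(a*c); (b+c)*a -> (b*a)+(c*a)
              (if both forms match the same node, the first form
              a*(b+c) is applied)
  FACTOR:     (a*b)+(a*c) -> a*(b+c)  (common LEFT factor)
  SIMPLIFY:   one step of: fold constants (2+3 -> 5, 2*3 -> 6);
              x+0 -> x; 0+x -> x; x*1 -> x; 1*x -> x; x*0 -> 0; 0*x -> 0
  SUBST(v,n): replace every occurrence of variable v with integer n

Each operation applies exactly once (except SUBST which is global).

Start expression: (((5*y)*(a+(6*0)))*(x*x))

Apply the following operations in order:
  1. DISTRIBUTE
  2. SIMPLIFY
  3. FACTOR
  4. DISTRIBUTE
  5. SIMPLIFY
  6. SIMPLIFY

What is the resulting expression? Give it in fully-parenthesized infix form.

Start: (((5*y)*(a+(6*0)))*(x*x))
Apply DISTRIBUTE at L (target: ((5*y)*(a+(6*0)))): (((5*y)*(a+(6*0)))*(x*x)) -> ((((5*y)*a)+((5*y)*(6*0)))*(x*x))
Apply SIMPLIFY at LRR (target: (6*0)): ((((5*y)*a)+((5*y)*(6*0)))*(x*x)) -> ((((5*y)*a)+((5*y)*0))*(x*x))
Apply FACTOR at L (target: (((5*y)*a)+((5*y)*0))): ((((5*y)*a)+((5*y)*0))*(x*x)) -> (((5*y)*(a+0))*(x*x))
Apply DISTRIBUTE at L (target: ((5*y)*(a+0))): (((5*y)*(a+0))*(x*x)) -> ((((5*y)*a)+((5*y)*0))*(x*x))
Apply SIMPLIFY at LR (target: ((5*y)*0)): ((((5*y)*a)+((5*y)*0))*(x*x)) -> ((((5*y)*a)+0)*(x*x))
Apply SIMPLIFY at L (target: (((5*y)*a)+0)): ((((5*y)*a)+0)*(x*x)) -> (((5*y)*a)*(x*x))

Answer: (((5*y)*a)*(x*x))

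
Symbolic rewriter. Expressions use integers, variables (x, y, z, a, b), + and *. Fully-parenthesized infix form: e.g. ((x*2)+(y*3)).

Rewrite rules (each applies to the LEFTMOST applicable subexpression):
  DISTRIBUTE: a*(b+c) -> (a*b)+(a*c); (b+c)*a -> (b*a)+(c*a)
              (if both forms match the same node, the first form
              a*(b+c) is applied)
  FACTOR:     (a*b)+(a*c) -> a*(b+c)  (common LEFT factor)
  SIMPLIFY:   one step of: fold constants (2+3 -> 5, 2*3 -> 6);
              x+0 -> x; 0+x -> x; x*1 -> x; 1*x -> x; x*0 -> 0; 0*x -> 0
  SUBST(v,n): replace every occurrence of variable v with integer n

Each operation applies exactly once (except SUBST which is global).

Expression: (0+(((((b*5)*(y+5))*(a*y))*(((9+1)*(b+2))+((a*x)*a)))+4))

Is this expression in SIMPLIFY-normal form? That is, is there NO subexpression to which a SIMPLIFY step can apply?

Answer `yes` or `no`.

Expression: (0+(((((b*5)*(y+5))*(a*y))*(((9+1)*(b+2))+((a*x)*a)))+4))
Scanning for simplifiable subexpressions (pre-order)...
  at root: (0+(((((b*5)*(y+5))*(a*y))*(((9+1)*(b+2))+((a*x)*a)))+4)) (SIMPLIFIABLE)
  at R: (((((b*5)*(y+5))*(a*y))*(((9+1)*(b+2))+((a*x)*a)))+4) (not simplifiable)
  at RL: ((((b*5)*(y+5))*(a*y))*(((9+1)*(b+2))+((a*x)*a))) (not simplifiable)
  at RLL: (((b*5)*(y+5))*(a*y)) (not simplifiable)
  at RLLL: ((b*5)*(y+5)) (not simplifiable)
  at RLLLL: (b*5) (not simplifiable)
  at RLLLR: (y+5) (not simplifiable)
  at RLLR: (a*y) (not simplifiable)
  at RLR: (((9+1)*(b+2))+((a*x)*a)) (not simplifiable)
  at RLRL: ((9+1)*(b+2)) (not simplifiable)
  at RLRLL: (9+1) (SIMPLIFIABLE)
  at RLRLR: (b+2) (not simplifiable)
  at RLRR: ((a*x)*a) (not simplifiable)
  at RLRRL: (a*x) (not simplifiable)
Found simplifiable subexpr at path root: (0+(((((b*5)*(y+5))*(a*y))*(((9+1)*(b+2))+((a*x)*a)))+4))
One SIMPLIFY step would give: (((((b*5)*(y+5))*(a*y))*(((9+1)*(b+2))+((a*x)*a)))+4)
-> NOT in normal form.

Answer: no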